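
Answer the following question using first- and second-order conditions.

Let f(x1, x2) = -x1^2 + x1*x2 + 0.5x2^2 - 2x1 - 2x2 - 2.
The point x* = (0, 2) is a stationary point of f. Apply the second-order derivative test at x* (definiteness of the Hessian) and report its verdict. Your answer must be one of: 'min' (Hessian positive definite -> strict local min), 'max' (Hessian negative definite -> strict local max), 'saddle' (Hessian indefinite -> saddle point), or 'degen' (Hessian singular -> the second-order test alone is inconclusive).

Compute the Hessian H = grad^2 f:
  H = [[-2, 1], [1, 1]]
Verify stationarity: grad f(x*) = H x* + g = (0, 0).
Eigenvalues of H: -2.3028, 1.3028.
Eigenvalues have mixed signs, so H is indefinite -> x* is a saddle point.

saddle


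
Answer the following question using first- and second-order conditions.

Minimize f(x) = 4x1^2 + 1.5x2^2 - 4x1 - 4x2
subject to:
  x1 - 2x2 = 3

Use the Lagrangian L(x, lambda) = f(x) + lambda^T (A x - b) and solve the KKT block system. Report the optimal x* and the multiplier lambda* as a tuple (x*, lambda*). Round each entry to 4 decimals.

Form the Lagrangian:
  L(x, lambda) = (1/2) x^T Q x + c^T x + lambda^T (A x - b)
Stationarity (grad_x L = 0): Q x + c + A^T lambda = 0.
Primal feasibility: A x = b.

This gives the KKT block system:
  [ Q   A^T ] [ x     ]   [-c ]
  [ A    0  ] [ lambda ] = [ b ]

Solving the linear system:
  x*      = (0.9429, -1.0286)
  lambda* = (-3.5429)
  f(x*)   = 5.4857

x* = (0.9429, -1.0286), lambda* = (-3.5429)


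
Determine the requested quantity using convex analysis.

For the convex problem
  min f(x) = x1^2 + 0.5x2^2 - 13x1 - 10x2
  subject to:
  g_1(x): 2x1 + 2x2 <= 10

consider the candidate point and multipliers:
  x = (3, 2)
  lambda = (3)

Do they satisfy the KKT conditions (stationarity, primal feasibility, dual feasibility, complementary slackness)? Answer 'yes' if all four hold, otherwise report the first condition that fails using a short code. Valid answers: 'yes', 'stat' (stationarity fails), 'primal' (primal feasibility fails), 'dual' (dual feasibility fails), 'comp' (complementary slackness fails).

Gradient of f: grad f(x) = Q x + c = (-7, -8)
Constraint values g_i(x) = a_i^T x - b_i:
  g_1((3, 2)) = 0
Stationarity residual: grad f(x) + sum_i lambda_i a_i = (-1, -2)
  -> stationarity FAILS
Primal feasibility (all g_i <= 0): OK
Dual feasibility (all lambda_i >= 0): OK
Complementary slackness (lambda_i * g_i(x) = 0 for all i): OK

Verdict: the first failing condition is stationarity -> stat.

stat


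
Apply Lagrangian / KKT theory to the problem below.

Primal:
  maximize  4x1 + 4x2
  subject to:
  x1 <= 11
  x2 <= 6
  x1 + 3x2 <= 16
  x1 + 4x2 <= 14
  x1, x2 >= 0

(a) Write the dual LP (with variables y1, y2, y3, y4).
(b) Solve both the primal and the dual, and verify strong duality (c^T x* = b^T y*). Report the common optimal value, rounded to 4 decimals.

The standard primal-dual pair for 'max c^T x s.t. A x <= b, x >= 0' is:
  Dual:  min b^T y  s.t.  A^T y >= c,  y >= 0.

So the dual LP is:
  minimize  11y1 + 6y2 + 16y3 + 14y4
  subject to:
    y1 + y3 + y4 >= 4
    y2 + 3y3 + 4y4 >= 4
    y1, y2, y3, y4 >= 0

Solving the primal: x* = (11, 0.75).
  primal value c^T x* = 47.
Solving the dual: y* = (3, 0, 0, 1).
  dual value b^T y* = 47.
Strong duality: c^T x* = b^T y*. Confirmed.

47


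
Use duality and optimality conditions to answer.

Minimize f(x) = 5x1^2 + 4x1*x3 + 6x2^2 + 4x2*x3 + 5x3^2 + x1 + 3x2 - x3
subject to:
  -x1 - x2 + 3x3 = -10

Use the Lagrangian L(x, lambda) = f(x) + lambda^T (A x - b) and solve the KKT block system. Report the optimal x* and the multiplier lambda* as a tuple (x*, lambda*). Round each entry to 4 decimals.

Form the Lagrangian:
  L(x, lambda) = (1/2) x^T Q x + c^T x + lambda^T (A x - b)
Stationarity (grad_x L = 0): Q x + c + A^T lambda = 0.
Primal feasibility: A x = b.

This gives the KKT block system:
  [ Q   A^T ] [ x     ]   [-c ]
  [ A    0  ] [ lambda ] = [ b ]

Solving the linear system:
  x*      = (1.442, 1.035, -2.5077)
  lambda* = (5.3895)
  f(x*)   = 30.4748

x* = (1.442, 1.035, -2.5077), lambda* = (5.3895)


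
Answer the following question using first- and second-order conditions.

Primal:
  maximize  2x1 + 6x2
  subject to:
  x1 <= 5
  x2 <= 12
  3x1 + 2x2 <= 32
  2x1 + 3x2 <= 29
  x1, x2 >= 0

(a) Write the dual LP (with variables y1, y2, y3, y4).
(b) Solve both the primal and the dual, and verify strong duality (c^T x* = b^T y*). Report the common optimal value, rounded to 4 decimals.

The standard primal-dual pair for 'max c^T x s.t. A x <= b, x >= 0' is:
  Dual:  min b^T y  s.t.  A^T y >= c,  y >= 0.

So the dual LP is:
  minimize  5y1 + 12y2 + 32y3 + 29y4
  subject to:
    y1 + 3y3 + 2y4 >= 2
    y2 + 2y3 + 3y4 >= 6
    y1, y2, y3, y4 >= 0

Solving the primal: x* = (0, 9.6667).
  primal value c^T x* = 58.
Solving the dual: y* = (0, 0, 0, 2).
  dual value b^T y* = 58.
Strong duality: c^T x* = b^T y*. Confirmed.

58


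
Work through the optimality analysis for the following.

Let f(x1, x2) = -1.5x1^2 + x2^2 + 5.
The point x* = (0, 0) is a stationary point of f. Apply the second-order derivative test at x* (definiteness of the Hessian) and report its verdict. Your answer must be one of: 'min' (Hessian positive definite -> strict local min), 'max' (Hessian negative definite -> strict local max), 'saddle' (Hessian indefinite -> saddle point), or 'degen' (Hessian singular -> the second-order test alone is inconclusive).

Compute the Hessian H = grad^2 f:
  H = [[-3, 0], [0, 2]]
Verify stationarity: grad f(x*) = H x* + g = (0, 0).
Eigenvalues of H: -3, 2.
Eigenvalues have mixed signs, so H is indefinite -> x* is a saddle point.

saddle


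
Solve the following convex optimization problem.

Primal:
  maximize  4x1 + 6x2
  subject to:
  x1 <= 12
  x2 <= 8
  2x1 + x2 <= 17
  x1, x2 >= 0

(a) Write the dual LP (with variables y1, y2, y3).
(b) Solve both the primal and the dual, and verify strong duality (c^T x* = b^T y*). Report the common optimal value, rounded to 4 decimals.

The standard primal-dual pair for 'max c^T x s.t. A x <= b, x >= 0' is:
  Dual:  min b^T y  s.t.  A^T y >= c,  y >= 0.

So the dual LP is:
  minimize  12y1 + 8y2 + 17y3
  subject to:
    y1 + 2y3 >= 4
    y2 + y3 >= 6
    y1, y2, y3 >= 0

Solving the primal: x* = (4.5, 8).
  primal value c^T x* = 66.
Solving the dual: y* = (0, 4, 2).
  dual value b^T y* = 66.
Strong duality: c^T x* = b^T y*. Confirmed.

66


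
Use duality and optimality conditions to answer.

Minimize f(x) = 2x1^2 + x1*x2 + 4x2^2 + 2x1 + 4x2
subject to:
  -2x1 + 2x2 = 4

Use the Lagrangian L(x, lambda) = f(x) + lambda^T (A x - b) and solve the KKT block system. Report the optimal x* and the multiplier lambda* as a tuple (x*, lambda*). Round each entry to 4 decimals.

Form the Lagrangian:
  L(x, lambda) = (1/2) x^T Q x + c^T x + lambda^T (A x - b)
Stationarity (grad_x L = 0): Q x + c + A^T lambda = 0.
Primal feasibility: A x = b.

This gives the KKT block system:
  [ Q   A^T ] [ x     ]   [-c ]
  [ A    0  ] [ lambda ] = [ b ]

Solving the linear system:
  x*      = (-1.7143, 0.2857)
  lambda* = (-2.2857)
  f(x*)   = 3.4286

x* = (-1.7143, 0.2857), lambda* = (-2.2857)


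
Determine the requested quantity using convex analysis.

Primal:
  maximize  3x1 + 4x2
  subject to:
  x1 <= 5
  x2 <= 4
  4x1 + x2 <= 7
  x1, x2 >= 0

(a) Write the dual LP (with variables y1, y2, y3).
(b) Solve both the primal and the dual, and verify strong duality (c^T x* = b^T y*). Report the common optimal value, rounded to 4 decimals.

The standard primal-dual pair for 'max c^T x s.t. A x <= b, x >= 0' is:
  Dual:  min b^T y  s.t.  A^T y >= c,  y >= 0.

So the dual LP is:
  minimize  5y1 + 4y2 + 7y3
  subject to:
    y1 + 4y3 >= 3
    y2 + y3 >= 4
    y1, y2, y3 >= 0

Solving the primal: x* = (0.75, 4).
  primal value c^T x* = 18.25.
Solving the dual: y* = (0, 3.25, 0.75).
  dual value b^T y* = 18.25.
Strong duality: c^T x* = b^T y*. Confirmed.

18.25


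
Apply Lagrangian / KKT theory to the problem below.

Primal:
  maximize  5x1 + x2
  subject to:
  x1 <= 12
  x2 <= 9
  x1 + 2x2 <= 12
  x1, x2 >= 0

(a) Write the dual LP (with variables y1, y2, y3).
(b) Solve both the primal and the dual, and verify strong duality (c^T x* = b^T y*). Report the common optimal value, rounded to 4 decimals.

The standard primal-dual pair for 'max c^T x s.t. A x <= b, x >= 0' is:
  Dual:  min b^T y  s.t.  A^T y >= c,  y >= 0.

So the dual LP is:
  minimize  12y1 + 9y2 + 12y3
  subject to:
    y1 + y3 >= 5
    y2 + 2y3 >= 1
    y1, y2, y3 >= 0

Solving the primal: x* = (12, 0).
  primal value c^T x* = 60.
Solving the dual: y* = (4.5, 0, 0.5).
  dual value b^T y* = 60.
Strong duality: c^T x* = b^T y*. Confirmed.

60


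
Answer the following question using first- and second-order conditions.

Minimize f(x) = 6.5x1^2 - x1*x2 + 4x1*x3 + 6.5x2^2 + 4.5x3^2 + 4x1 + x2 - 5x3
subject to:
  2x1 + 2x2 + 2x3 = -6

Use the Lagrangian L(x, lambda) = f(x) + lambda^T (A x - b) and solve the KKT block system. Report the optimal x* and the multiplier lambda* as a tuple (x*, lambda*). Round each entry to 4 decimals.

Form the Lagrangian:
  L(x, lambda) = (1/2) x^T Q x + c^T x + lambda^T (A x - b)
Stationarity (grad_x L = 0): Q x + c + A^T lambda = 0.
Primal feasibility: A x = b.

This gives the KKT block system:
  [ Q   A^T ] [ x     ]   [-c ]
  [ A    0  ] [ lambda ] = [ b ]

Solving the linear system:
  x*      = (-1.3562, -1.2534, -0.3904)
  lambda* = (6.9692)
  f(x*)   = 18.5445

x* = (-1.3562, -1.2534, -0.3904), lambda* = (6.9692)


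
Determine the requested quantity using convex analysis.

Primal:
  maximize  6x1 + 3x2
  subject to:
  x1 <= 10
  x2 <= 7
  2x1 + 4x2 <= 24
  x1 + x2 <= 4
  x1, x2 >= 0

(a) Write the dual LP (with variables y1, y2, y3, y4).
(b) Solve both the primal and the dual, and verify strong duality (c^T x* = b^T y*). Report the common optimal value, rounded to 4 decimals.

The standard primal-dual pair for 'max c^T x s.t. A x <= b, x >= 0' is:
  Dual:  min b^T y  s.t.  A^T y >= c,  y >= 0.

So the dual LP is:
  minimize  10y1 + 7y2 + 24y3 + 4y4
  subject to:
    y1 + 2y3 + y4 >= 6
    y2 + 4y3 + y4 >= 3
    y1, y2, y3, y4 >= 0

Solving the primal: x* = (4, 0).
  primal value c^T x* = 24.
Solving the dual: y* = (0, 0, 0, 6).
  dual value b^T y* = 24.
Strong duality: c^T x* = b^T y*. Confirmed.

24


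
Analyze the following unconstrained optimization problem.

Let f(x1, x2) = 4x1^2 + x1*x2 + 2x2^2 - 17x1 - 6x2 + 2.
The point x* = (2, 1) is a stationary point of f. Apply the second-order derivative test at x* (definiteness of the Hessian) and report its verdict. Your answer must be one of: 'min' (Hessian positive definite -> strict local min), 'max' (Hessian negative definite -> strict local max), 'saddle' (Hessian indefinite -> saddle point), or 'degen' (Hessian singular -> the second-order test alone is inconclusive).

Compute the Hessian H = grad^2 f:
  H = [[8, 1], [1, 4]]
Verify stationarity: grad f(x*) = H x* + g = (0, 0).
Eigenvalues of H: 3.7639, 8.2361.
Both eigenvalues > 0, so H is positive definite -> x* is a strict local min.

min


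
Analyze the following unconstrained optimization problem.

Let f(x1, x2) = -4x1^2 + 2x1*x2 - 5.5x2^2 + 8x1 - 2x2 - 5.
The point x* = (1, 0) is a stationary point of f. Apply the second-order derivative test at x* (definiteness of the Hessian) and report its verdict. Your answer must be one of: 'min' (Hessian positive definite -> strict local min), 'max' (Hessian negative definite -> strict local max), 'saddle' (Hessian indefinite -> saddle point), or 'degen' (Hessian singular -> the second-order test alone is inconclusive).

Compute the Hessian H = grad^2 f:
  H = [[-8, 2], [2, -11]]
Verify stationarity: grad f(x*) = H x* + g = (0, 0).
Eigenvalues of H: -12, -7.
Both eigenvalues < 0, so H is negative definite -> x* is a strict local max.

max


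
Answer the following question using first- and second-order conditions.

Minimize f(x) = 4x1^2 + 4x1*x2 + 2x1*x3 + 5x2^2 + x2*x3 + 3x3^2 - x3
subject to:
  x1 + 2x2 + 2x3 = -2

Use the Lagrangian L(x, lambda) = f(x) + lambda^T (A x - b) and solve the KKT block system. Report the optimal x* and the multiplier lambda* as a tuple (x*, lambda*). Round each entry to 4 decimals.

Form the Lagrangian:
  L(x, lambda) = (1/2) x^T Q x + c^T x + lambda^T (A x - b)
Stationarity (grad_x L = 0): Q x + c + A^T lambda = 0.
Primal feasibility: A x = b.

This gives the KKT block system:
  [ Q   A^T ] [ x     ]   [-c ]
  [ A    0  ] [ lambda ] = [ b ]

Solving the linear system:
  x*      = (0.0708, -0.4513, -0.5841)
  lambda* = (2.4071)
  f(x*)   = 2.6991

x* = (0.0708, -0.4513, -0.5841), lambda* = (2.4071)


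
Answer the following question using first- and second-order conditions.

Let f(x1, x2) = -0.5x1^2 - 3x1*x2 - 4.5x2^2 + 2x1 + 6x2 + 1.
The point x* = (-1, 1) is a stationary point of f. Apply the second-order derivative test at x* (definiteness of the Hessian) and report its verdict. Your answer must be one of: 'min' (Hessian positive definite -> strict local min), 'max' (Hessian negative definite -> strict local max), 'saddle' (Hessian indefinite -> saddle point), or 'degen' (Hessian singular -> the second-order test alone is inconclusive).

Compute the Hessian H = grad^2 f:
  H = [[-1, -3], [-3, -9]]
Verify stationarity: grad f(x*) = H x* + g = (0, 0).
Eigenvalues of H: -10, 0.
H has a zero eigenvalue (singular; negative semidefinite but not definite), so H is neither positive definite, negative definite, nor indefinite. The second-order test alone is inconclusive -> degen.
(Indeed, f is constant along the null direction of H through x*, so x* is not a strict local extremum.)

degen


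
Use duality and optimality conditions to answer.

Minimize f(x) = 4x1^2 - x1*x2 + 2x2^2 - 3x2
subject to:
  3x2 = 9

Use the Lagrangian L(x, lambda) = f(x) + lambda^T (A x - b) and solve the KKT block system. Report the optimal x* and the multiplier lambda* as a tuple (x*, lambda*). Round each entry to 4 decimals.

Form the Lagrangian:
  L(x, lambda) = (1/2) x^T Q x + c^T x + lambda^T (A x - b)
Stationarity (grad_x L = 0): Q x + c + A^T lambda = 0.
Primal feasibility: A x = b.

This gives the KKT block system:
  [ Q   A^T ] [ x     ]   [-c ]
  [ A    0  ] [ lambda ] = [ b ]

Solving the linear system:
  x*      = (0.375, 3)
  lambda* = (-2.875)
  f(x*)   = 8.4375

x* = (0.375, 3), lambda* = (-2.875)


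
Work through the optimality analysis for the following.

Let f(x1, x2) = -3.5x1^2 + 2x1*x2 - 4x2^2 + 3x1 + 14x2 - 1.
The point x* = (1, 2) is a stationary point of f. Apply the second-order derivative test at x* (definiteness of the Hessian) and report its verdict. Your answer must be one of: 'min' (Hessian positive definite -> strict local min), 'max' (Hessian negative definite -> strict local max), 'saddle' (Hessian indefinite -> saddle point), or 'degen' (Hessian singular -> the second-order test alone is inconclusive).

Compute the Hessian H = grad^2 f:
  H = [[-7, 2], [2, -8]]
Verify stationarity: grad f(x*) = H x* + g = (0, 0).
Eigenvalues of H: -9.5616, -5.4384.
Both eigenvalues < 0, so H is negative definite -> x* is a strict local max.

max


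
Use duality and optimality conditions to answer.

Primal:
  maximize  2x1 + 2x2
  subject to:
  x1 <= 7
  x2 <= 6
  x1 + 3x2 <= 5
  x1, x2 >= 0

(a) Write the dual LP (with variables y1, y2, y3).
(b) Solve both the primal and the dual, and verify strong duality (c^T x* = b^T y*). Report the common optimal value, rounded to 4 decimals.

The standard primal-dual pair for 'max c^T x s.t. A x <= b, x >= 0' is:
  Dual:  min b^T y  s.t.  A^T y >= c,  y >= 0.

So the dual LP is:
  minimize  7y1 + 6y2 + 5y3
  subject to:
    y1 + y3 >= 2
    y2 + 3y3 >= 2
    y1, y2, y3 >= 0

Solving the primal: x* = (5, 0).
  primal value c^T x* = 10.
Solving the dual: y* = (0, 0, 2).
  dual value b^T y* = 10.
Strong duality: c^T x* = b^T y*. Confirmed.

10


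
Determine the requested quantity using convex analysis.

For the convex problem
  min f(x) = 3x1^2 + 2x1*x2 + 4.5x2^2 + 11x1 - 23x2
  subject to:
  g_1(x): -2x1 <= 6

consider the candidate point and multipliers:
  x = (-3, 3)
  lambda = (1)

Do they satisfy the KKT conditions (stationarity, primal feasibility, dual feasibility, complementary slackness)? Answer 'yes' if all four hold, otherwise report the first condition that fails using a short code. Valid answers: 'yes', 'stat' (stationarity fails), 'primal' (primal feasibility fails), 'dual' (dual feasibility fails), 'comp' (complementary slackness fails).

Gradient of f: grad f(x) = Q x + c = (-1, -2)
Constraint values g_i(x) = a_i^T x - b_i:
  g_1((-3, 3)) = 0
Stationarity residual: grad f(x) + sum_i lambda_i a_i = (-3, -2)
  -> stationarity FAILS
Primal feasibility (all g_i <= 0): OK
Dual feasibility (all lambda_i >= 0): OK
Complementary slackness (lambda_i * g_i(x) = 0 for all i): OK

Verdict: the first failing condition is stationarity -> stat.

stat


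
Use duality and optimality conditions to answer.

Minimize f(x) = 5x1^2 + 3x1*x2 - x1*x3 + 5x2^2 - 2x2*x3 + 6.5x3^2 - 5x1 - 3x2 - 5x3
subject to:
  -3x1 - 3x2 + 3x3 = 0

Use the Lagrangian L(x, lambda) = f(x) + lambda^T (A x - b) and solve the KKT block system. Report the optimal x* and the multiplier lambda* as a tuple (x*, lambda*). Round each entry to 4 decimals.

Form the Lagrangian:
  L(x, lambda) = (1/2) x^T Q x + c^T x + lambda^T (A x - b)
Stationarity (grad_x L = 0): Q x + c + A^T lambda = 0.
Primal feasibility: A x = b.

This gives the KKT block system:
  [ Q   A^T ] [ x     ]   [-c ]
  [ A    0  ] [ lambda ] = [ b ]

Solving the linear system:
  x*      = (0.3739, 0.1652, 0.5391)
  lambda* = (-0.4348)
  f(x*)   = -2.5304

x* = (0.3739, 0.1652, 0.5391), lambda* = (-0.4348)


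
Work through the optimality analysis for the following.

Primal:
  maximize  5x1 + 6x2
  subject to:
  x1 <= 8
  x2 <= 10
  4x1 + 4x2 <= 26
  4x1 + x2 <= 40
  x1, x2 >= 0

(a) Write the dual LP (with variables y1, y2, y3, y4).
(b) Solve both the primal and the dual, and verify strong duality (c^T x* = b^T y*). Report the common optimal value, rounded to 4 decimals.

The standard primal-dual pair for 'max c^T x s.t. A x <= b, x >= 0' is:
  Dual:  min b^T y  s.t.  A^T y >= c,  y >= 0.

So the dual LP is:
  minimize  8y1 + 10y2 + 26y3 + 40y4
  subject to:
    y1 + 4y3 + 4y4 >= 5
    y2 + 4y3 + y4 >= 6
    y1, y2, y3, y4 >= 0

Solving the primal: x* = (0, 6.5).
  primal value c^T x* = 39.
Solving the dual: y* = (0, 0, 1.5, 0).
  dual value b^T y* = 39.
Strong duality: c^T x* = b^T y*. Confirmed.

39


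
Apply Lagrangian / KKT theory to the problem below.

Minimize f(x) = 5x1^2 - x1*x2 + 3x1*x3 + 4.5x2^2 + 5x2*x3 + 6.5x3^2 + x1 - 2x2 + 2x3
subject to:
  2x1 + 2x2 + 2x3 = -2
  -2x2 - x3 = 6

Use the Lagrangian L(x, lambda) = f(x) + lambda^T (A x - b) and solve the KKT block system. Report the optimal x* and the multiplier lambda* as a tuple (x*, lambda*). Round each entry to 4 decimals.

Form the Lagrangian:
  L(x, lambda) = (1/2) x^T Q x + c^T x + lambda^T (A x - b)
Stationarity (grad_x L = 0): Q x + c + A^T lambda = 0.
Primal feasibility: A x = b.

This gives the KKT block system:
  [ Q   A^T ] [ x     ]   [-c ]
  [ A    0  ] [ lambda ] = [ b ]

Solving the linear system:
  x*      = (1.8108, -3.1892, 0.3784)
  lambda* = (-11.7162, -27.027)
  f(x*)   = 73.8378

x* = (1.8108, -3.1892, 0.3784), lambda* = (-11.7162, -27.027)


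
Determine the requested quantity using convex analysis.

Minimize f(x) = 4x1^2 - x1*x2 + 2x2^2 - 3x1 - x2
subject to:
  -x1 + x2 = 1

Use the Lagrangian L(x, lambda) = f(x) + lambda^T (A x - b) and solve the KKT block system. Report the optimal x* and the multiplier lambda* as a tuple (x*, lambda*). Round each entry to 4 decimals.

Form the Lagrangian:
  L(x, lambda) = (1/2) x^T Q x + c^T x + lambda^T (A x - b)
Stationarity (grad_x L = 0): Q x + c + A^T lambda = 0.
Primal feasibility: A x = b.

This gives the KKT block system:
  [ Q   A^T ] [ x     ]   [-c ]
  [ A    0  ] [ lambda ] = [ b ]

Solving the linear system:
  x*      = (0.1, 1.1)
  lambda* = (-3.3)
  f(x*)   = 0.95

x* = (0.1, 1.1), lambda* = (-3.3)


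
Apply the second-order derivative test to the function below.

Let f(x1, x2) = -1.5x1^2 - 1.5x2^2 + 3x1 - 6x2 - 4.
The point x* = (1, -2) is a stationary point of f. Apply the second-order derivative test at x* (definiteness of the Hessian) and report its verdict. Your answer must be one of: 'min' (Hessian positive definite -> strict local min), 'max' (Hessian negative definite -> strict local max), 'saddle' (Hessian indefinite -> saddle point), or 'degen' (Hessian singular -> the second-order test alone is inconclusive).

Compute the Hessian H = grad^2 f:
  H = [[-3, 0], [0, -3]]
Verify stationarity: grad f(x*) = H x* + g = (0, 0).
Eigenvalues of H: -3, -3.
Both eigenvalues < 0, so H is negative definite -> x* is a strict local max.

max


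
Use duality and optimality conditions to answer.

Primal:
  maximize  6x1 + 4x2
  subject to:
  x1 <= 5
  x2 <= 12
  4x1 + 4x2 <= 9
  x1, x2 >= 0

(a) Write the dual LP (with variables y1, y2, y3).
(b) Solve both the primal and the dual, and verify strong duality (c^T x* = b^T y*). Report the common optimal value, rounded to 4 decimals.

The standard primal-dual pair for 'max c^T x s.t. A x <= b, x >= 0' is:
  Dual:  min b^T y  s.t.  A^T y >= c,  y >= 0.

So the dual LP is:
  minimize  5y1 + 12y2 + 9y3
  subject to:
    y1 + 4y3 >= 6
    y2 + 4y3 >= 4
    y1, y2, y3 >= 0

Solving the primal: x* = (2.25, 0).
  primal value c^T x* = 13.5.
Solving the dual: y* = (0, 0, 1.5).
  dual value b^T y* = 13.5.
Strong duality: c^T x* = b^T y*. Confirmed.

13.5


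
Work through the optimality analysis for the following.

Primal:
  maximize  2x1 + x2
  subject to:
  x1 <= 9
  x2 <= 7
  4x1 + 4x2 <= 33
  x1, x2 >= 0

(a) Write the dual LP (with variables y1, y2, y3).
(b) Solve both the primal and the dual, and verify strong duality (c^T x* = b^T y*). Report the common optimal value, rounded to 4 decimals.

The standard primal-dual pair for 'max c^T x s.t. A x <= b, x >= 0' is:
  Dual:  min b^T y  s.t.  A^T y >= c,  y >= 0.

So the dual LP is:
  minimize  9y1 + 7y2 + 33y3
  subject to:
    y1 + 4y3 >= 2
    y2 + 4y3 >= 1
    y1, y2, y3 >= 0

Solving the primal: x* = (8.25, 0).
  primal value c^T x* = 16.5.
Solving the dual: y* = (0, 0, 0.5).
  dual value b^T y* = 16.5.
Strong duality: c^T x* = b^T y*. Confirmed.

16.5


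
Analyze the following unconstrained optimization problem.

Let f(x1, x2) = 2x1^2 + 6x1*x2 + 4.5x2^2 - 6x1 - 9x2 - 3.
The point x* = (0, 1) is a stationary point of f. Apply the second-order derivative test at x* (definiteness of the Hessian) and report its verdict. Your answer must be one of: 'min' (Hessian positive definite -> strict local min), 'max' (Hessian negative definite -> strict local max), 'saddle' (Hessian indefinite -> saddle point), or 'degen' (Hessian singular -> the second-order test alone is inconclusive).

Compute the Hessian H = grad^2 f:
  H = [[4, 6], [6, 9]]
Verify stationarity: grad f(x*) = H x* + g = (0, 0).
Eigenvalues of H: 0, 13.
H has a zero eigenvalue (singular; positive semidefinite but not definite), so H is neither positive definite, negative definite, nor indefinite. The second-order test alone is inconclusive -> degen.
(Indeed, f is constant along the null direction of H through x*, so x* is not a strict local extremum.)

degen


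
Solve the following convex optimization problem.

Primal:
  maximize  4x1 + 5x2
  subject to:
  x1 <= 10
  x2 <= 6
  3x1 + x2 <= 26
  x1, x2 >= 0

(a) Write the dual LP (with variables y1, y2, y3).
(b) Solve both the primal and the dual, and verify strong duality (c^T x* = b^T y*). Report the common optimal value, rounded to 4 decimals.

The standard primal-dual pair for 'max c^T x s.t. A x <= b, x >= 0' is:
  Dual:  min b^T y  s.t.  A^T y >= c,  y >= 0.

So the dual LP is:
  minimize  10y1 + 6y2 + 26y3
  subject to:
    y1 + 3y3 >= 4
    y2 + y3 >= 5
    y1, y2, y3 >= 0

Solving the primal: x* = (6.6667, 6).
  primal value c^T x* = 56.6667.
Solving the dual: y* = (0, 3.6667, 1.3333).
  dual value b^T y* = 56.6667.
Strong duality: c^T x* = b^T y*. Confirmed.

56.6667


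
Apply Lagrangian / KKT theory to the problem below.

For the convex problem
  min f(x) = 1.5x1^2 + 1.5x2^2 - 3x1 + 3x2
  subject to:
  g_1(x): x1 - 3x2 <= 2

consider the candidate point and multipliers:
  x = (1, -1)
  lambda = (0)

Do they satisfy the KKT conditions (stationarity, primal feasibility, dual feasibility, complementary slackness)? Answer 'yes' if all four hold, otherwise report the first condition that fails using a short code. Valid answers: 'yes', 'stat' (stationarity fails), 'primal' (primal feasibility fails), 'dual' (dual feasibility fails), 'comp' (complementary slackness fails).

Gradient of f: grad f(x) = Q x + c = (0, 0)
Constraint values g_i(x) = a_i^T x - b_i:
  g_1((1, -1)) = 2
Stationarity residual: grad f(x) + sum_i lambda_i a_i = (0, 0)
  -> stationarity OK
Primal feasibility (all g_i <= 0): FAILS
Dual feasibility (all lambda_i >= 0): OK
Complementary slackness (lambda_i * g_i(x) = 0 for all i): OK

Verdict: the first failing condition is primal_feasibility -> primal.

primal


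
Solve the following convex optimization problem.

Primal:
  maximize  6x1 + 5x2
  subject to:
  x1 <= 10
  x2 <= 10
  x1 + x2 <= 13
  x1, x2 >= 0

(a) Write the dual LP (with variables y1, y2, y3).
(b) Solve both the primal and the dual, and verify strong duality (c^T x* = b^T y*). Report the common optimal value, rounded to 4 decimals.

The standard primal-dual pair for 'max c^T x s.t. A x <= b, x >= 0' is:
  Dual:  min b^T y  s.t.  A^T y >= c,  y >= 0.

So the dual LP is:
  minimize  10y1 + 10y2 + 13y3
  subject to:
    y1 + y3 >= 6
    y2 + y3 >= 5
    y1, y2, y3 >= 0

Solving the primal: x* = (10, 3).
  primal value c^T x* = 75.
Solving the dual: y* = (1, 0, 5).
  dual value b^T y* = 75.
Strong duality: c^T x* = b^T y*. Confirmed.

75


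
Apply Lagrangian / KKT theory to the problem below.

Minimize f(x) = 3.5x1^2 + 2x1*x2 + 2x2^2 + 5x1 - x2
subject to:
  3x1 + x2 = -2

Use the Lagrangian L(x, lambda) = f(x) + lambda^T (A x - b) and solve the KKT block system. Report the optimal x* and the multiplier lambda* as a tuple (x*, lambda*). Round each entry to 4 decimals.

Form the Lagrangian:
  L(x, lambda) = (1/2) x^T Q x + c^T x + lambda^T (A x - b)
Stationarity (grad_x L = 0): Q x + c + A^T lambda = 0.
Primal feasibility: A x = b.

This gives the KKT block system:
  [ Q   A^T ] [ x     ]   [-c ]
  [ A    0  ] [ lambda ] = [ b ]

Solving the linear system:
  x*      = (-0.9032, 0.7097)
  lambda* = (-0.0323)
  f(x*)   = -2.6452

x* = (-0.9032, 0.7097), lambda* = (-0.0323)


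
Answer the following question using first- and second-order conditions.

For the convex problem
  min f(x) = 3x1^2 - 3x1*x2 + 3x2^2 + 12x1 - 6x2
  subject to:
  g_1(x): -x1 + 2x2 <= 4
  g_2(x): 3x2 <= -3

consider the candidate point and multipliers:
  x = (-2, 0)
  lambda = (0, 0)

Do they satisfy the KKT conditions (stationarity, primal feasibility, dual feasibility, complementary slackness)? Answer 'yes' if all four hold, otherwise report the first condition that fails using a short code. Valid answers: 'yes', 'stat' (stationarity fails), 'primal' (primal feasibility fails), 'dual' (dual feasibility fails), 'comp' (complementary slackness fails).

Gradient of f: grad f(x) = Q x + c = (0, 0)
Constraint values g_i(x) = a_i^T x - b_i:
  g_1((-2, 0)) = -2
  g_2((-2, 0)) = 3
Stationarity residual: grad f(x) + sum_i lambda_i a_i = (0, 0)
  -> stationarity OK
Primal feasibility (all g_i <= 0): FAILS
Dual feasibility (all lambda_i >= 0): OK
Complementary slackness (lambda_i * g_i(x) = 0 for all i): OK

Verdict: the first failing condition is primal_feasibility -> primal.

primal


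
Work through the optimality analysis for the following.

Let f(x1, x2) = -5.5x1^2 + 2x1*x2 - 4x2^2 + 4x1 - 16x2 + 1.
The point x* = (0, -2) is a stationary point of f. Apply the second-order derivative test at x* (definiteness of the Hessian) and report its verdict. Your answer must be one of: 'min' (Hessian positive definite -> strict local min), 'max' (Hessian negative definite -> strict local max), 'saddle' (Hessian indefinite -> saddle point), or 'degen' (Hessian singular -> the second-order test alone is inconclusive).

Compute the Hessian H = grad^2 f:
  H = [[-11, 2], [2, -8]]
Verify stationarity: grad f(x*) = H x* + g = (0, 0).
Eigenvalues of H: -12, -7.
Both eigenvalues < 0, so H is negative definite -> x* is a strict local max.

max


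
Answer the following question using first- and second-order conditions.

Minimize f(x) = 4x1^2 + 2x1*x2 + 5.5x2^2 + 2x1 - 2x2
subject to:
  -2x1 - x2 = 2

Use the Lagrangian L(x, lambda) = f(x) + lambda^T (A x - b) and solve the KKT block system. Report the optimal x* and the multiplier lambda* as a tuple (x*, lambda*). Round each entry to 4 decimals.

Form the Lagrangian:
  L(x, lambda) = (1/2) x^T Q x + c^T x + lambda^T (A x - b)
Stationarity (grad_x L = 0): Q x + c + A^T lambda = 0.
Primal feasibility: A x = b.

This gives the KKT block system:
  [ Q   A^T ] [ x     ]   [-c ]
  [ A    0  ] [ lambda ] = [ b ]

Solving the linear system:
  x*      = (-1.0455, 0.0909)
  lambda* = (-3.0909)
  f(x*)   = 1.9545

x* = (-1.0455, 0.0909), lambda* = (-3.0909)


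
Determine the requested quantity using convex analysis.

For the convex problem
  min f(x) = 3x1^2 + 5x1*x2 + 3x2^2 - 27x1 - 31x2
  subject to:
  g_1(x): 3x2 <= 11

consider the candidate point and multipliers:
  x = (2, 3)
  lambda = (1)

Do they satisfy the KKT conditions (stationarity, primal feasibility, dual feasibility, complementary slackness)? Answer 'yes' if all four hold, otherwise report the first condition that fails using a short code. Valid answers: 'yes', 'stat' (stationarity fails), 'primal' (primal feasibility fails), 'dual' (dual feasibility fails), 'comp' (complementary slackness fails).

Gradient of f: grad f(x) = Q x + c = (0, -3)
Constraint values g_i(x) = a_i^T x - b_i:
  g_1((2, 3)) = -2
Stationarity residual: grad f(x) + sum_i lambda_i a_i = (0, 0)
  -> stationarity OK
Primal feasibility (all g_i <= 0): OK
Dual feasibility (all lambda_i >= 0): OK
Complementary slackness (lambda_i * g_i(x) = 0 for all i): FAILS

Verdict: the first failing condition is complementary_slackness -> comp.

comp


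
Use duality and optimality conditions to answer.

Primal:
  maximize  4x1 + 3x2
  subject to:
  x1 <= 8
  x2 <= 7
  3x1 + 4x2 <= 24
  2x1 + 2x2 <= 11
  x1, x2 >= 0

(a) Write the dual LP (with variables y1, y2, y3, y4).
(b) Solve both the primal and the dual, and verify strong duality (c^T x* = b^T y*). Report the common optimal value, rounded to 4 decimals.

The standard primal-dual pair for 'max c^T x s.t. A x <= b, x >= 0' is:
  Dual:  min b^T y  s.t.  A^T y >= c,  y >= 0.

So the dual LP is:
  minimize  8y1 + 7y2 + 24y3 + 11y4
  subject to:
    y1 + 3y3 + 2y4 >= 4
    y2 + 4y3 + 2y4 >= 3
    y1, y2, y3, y4 >= 0

Solving the primal: x* = (5.5, 0).
  primal value c^T x* = 22.
Solving the dual: y* = (0, 0, 0, 2).
  dual value b^T y* = 22.
Strong duality: c^T x* = b^T y*. Confirmed.

22


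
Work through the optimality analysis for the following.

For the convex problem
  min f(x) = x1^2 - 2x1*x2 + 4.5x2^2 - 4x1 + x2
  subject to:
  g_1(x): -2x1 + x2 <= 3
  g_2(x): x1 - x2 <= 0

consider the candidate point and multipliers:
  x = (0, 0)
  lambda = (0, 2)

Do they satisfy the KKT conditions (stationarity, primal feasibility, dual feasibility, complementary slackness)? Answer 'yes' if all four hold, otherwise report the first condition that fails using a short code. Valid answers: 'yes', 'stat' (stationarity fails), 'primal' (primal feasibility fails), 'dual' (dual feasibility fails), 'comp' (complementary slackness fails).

Gradient of f: grad f(x) = Q x + c = (-4, 1)
Constraint values g_i(x) = a_i^T x - b_i:
  g_1((0, 0)) = -3
  g_2((0, 0)) = 0
Stationarity residual: grad f(x) + sum_i lambda_i a_i = (-2, -1)
  -> stationarity FAILS
Primal feasibility (all g_i <= 0): OK
Dual feasibility (all lambda_i >= 0): OK
Complementary slackness (lambda_i * g_i(x) = 0 for all i): OK

Verdict: the first failing condition is stationarity -> stat.

stat


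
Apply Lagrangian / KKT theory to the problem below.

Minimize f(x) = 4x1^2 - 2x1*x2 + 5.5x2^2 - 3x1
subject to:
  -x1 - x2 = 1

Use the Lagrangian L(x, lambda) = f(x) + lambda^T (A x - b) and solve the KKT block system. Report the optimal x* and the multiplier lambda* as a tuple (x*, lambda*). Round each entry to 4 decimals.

Form the Lagrangian:
  L(x, lambda) = (1/2) x^T Q x + c^T x + lambda^T (A x - b)
Stationarity (grad_x L = 0): Q x + c + A^T lambda = 0.
Primal feasibility: A x = b.

This gives the KKT block system:
  [ Q   A^T ] [ x     ]   [-c ]
  [ A    0  ] [ lambda ] = [ b ]

Solving the linear system:
  x*      = (-0.4348, -0.5652)
  lambda* = (-5.3478)
  f(x*)   = 3.3261

x* = (-0.4348, -0.5652), lambda* = (-5.3478)


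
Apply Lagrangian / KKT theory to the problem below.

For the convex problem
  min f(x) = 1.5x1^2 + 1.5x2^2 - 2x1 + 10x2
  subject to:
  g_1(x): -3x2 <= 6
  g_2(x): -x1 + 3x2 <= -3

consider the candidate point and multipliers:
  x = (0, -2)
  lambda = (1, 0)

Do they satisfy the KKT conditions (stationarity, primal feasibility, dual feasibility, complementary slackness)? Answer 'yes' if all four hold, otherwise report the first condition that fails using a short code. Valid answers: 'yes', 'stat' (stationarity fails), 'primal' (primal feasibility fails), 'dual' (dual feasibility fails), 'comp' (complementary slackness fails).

Gradient of f: grad f(x) = Q x + c = (-2, 4)
Constraint values g_i(x) = a_i^T x - b_i:
  g_1((0, -2)) = 0
  g_2((0, -2)) = -3
Stationarity residual: grad f(x) + sum_i lambda_i a_i = (-2, 1)
  -> stationarity FAILS
Primal feasibility (all g_i <= 0): OK
Dual feasibility (all lambda_i >= 0): OK
Complementary slackness (lambda_i * g_i(x) = 0 for all i): OK

Verdict: the first failing condition is stationarity -> stat.

stat


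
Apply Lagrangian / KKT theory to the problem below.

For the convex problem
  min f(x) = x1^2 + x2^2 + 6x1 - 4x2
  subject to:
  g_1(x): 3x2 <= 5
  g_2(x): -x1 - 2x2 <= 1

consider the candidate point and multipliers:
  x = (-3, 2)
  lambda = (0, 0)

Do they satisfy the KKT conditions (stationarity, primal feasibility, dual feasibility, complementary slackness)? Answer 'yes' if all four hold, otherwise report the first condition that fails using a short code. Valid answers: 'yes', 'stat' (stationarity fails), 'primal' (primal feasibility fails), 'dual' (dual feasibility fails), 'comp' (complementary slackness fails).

Gradient of f: grad f(x) = Q x + c = (0, 0)
Constraint values g_i(x) = a_i^T x - b_i:
  g_1((-3, 2)) = 1
  g_2((-3, 2)) = -2
Stationarity residual: grad f(x) + sum_i lambda_i a_i = (0, 0)
  -> stationarity OK
Primal feasibility (all g_i <= 0): FAILS
Dual feasibility (all lambda_i >= 0): OK
Complementary slackness (lambda_i * g_i(x) = 0 for all i): OK

Verdict: the first failing condition is primal_feasibility -> primal.

primal


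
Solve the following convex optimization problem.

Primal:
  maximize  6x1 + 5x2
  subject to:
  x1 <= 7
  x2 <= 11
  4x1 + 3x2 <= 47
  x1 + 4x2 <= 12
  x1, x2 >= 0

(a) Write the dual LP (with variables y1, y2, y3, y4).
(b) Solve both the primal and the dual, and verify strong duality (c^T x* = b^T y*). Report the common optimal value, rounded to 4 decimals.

The standard primal-dual pair for 'max c^T x s.t. A x <= b, x >= 0' is:
  Dual:  min b^T y  s.t.  A^T y >= c,  y >= 0.

So the dual LP is:
  minimize  7y1 + 11y2 + 47y3 + 12y4
  subject to:
    y1 + 4y3 + y4 >= 6
    y2 + 3y3 + 4y4 >= 5
    y1, y2, y3, y4 >= 0

Solving the primal: x* = (7, 1.25).
  primal value c^T x* = 48.25.
Solving the dual: y* = (4.75, 0, 0, 1.25).
  dual value b^T y* = 48.25.
Strong duality: c^T x* = b^T y*. Confirmed.

48.25


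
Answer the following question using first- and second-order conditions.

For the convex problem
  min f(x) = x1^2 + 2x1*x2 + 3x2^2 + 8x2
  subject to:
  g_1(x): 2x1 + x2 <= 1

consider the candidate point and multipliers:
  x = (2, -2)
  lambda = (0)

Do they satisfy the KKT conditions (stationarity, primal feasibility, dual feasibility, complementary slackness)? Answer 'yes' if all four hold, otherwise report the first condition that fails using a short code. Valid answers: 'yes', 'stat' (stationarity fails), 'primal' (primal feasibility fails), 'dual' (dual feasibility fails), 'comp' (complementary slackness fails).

Gradient of f: grad f(x) = Q x + c = (0, 0)
Constraint values g_i(x) = a_i^T x - b_i:
  g_1((2, -2)) = 1
Stationarity residual: grad f(x) + sum_i lambda_i a_i = (0, 0)
  -> stationarity OK
Primal feasibility (all g_i <= 0): FAILS
Dual feasibility (all lambda_i >= 0): OK
Complementary slackness (lambda_i * g_i(x) = 0 for all i): OK

Verdict: the first failing condition is primal_feasibility -> primal.

primal


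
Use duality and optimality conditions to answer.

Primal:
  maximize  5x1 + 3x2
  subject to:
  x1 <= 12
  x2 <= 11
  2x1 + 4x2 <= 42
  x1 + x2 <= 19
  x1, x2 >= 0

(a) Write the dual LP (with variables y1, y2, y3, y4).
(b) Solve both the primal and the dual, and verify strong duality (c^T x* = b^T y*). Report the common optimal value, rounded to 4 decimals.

The standard primal-dual pair for 'max c^T x s.t. A x <= b, x >= 0' is:
  Dual:  min b^T y  s.t.  A^T y >= c,  y >= 0.

So the dual LP is:
  minimize  12y1 + 11y2 + 42y3 + 19y4
  subject to:
    y1 + 2y3 + y4 >= 5
    y2 + 4y3 + y4 >= 3
    y1, y2, y3, y4 >= 0

Solving the primal: x* = (12, 4.5).
  primal value c^T x* = 73.5.
Solving the dual: y* = (3.5, 0, 0.75, 0).
  dual value b^T y* = 73.5.
Strong duality: c^T x* = b^T y*. Confirmed.

73.5


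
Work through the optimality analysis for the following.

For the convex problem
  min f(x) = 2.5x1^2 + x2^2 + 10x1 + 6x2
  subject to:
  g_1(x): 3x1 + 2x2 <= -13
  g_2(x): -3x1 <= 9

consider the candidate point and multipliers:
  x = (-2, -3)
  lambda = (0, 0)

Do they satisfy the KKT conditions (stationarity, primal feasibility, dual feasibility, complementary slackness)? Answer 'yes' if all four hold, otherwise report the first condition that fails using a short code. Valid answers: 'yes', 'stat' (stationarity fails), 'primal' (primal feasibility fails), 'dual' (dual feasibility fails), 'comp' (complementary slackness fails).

Gradient of f: grad f(x) = Q x + c = (0, 0)
Constraint values g_i(x) = a_i^T x - b_i:
  g_1((-2, -3)) = 1
  g_2((-2, -3)) = -3
Stationarity residual: grad f(x) + sum_i lambda_i a_i = (0, 0)
  -> stationarity OK
Primal feasibility (all g_i <= 0): FAILS
Dual feasibility (all lambda_i >= 0): OK
Complementary slackness (lambda_i * g_i(x) = 0 for all i): OK

Verdict: the first failing condition is primal_feasibility -> primal.

primal


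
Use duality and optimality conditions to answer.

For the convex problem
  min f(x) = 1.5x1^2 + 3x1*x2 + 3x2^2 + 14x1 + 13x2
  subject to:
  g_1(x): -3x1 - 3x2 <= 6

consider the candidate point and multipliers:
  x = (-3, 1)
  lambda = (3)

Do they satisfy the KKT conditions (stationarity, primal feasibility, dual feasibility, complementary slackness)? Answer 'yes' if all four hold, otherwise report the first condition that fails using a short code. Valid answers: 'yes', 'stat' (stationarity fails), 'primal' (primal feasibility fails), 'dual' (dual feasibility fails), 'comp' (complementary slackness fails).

Gradient of f: grad f(x) = Q x + c = (8, 10)
Constraint values g_i(x) = a_i^T x - b_i:
  g_1((-3, 1)) = 0
Stationarity residual: grad f(x) + sum_i lambda_i a_i = (-1, 1)
  -> stationarity FAILS
Primal feasibility (all g_i <= 0): OK
Dual feasibility (all lambda_i >= 0): OK
Complementary slackness (lambda_i * g_i(x) = 0 for all i): OK

Verdict: the first failing condition is stationarity -> stat.

stat


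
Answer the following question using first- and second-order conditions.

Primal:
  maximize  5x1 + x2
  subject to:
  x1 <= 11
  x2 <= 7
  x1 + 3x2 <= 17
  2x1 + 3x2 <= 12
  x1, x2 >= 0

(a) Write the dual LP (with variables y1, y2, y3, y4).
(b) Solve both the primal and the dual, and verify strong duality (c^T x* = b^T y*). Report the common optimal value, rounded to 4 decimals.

The standard primal-dual pair for 'max c^T x s.t. A x <= b, x >= 0' is:
  Dual:  min b^T y  s.t.  A^T y >= c,  y >= 0.

So the dual LP is:
  minimize  11y1 + 7y2 + 17y3 + 12y4
  subject to:
    y1 + y3 + 2y4 >= 5
    y2 + 3y3 + 3y4 >= 1
    y1, y2, y3, y4 >= 0

Solving the primal: x* = (6, 0).
  primal value c^T x* = 30.
Solving the dual: y* = (0, 0, 0, 2.5).
  dual value b^T y* = 30.
Strong duality: c^T x* = b^T y*. Confirmed.

30
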